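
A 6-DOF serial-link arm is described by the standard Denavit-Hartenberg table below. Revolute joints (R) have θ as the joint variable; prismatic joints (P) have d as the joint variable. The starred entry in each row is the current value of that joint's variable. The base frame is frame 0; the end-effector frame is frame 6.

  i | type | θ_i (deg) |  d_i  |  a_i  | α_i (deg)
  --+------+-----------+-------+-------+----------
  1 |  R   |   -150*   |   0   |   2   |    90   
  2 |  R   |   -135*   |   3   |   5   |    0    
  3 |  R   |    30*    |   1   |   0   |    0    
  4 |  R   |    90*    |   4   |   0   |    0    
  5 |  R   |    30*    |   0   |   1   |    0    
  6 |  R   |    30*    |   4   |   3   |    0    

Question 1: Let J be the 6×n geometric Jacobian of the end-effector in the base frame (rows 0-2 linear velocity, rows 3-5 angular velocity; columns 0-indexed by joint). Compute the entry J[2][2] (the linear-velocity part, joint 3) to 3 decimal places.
axis z_2 = (-0.5000,0.8660,0.0000); lever o_n−o_2 = (-7.1736,6.2506,2.3801)
cross product → J_v[:, 2] = (2.0613,1.1901,3.0872)
J_ω[:, 2] = z_2
entry J[2][2] = 3.0872

3.087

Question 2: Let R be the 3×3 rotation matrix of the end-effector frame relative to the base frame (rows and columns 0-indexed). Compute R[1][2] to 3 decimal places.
0.866

End-effector z-axis (col 2 of R) = (-0.5000,0.8660,0.0000)
R[1][2] = 0.8660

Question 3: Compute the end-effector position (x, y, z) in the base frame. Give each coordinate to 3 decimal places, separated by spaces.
-7.344 9.616 -1.155

after link 1: o_1 = (-1.7321, -1.0000, 0.0000)
after link 2: o_2 = (-0.1702, 3.3658, -3.5355)
after link 3: o_3 = (-0.6702, 4.2319, -3.5355)
after link 4: o_4 = (-2.6702, 7.6960, -3.5355)
after link 5: o_5 = (-3.5067, 7.2130, -3.2767)
after link 6: o_6 = (-7.3438, 9.6164, -1.1554)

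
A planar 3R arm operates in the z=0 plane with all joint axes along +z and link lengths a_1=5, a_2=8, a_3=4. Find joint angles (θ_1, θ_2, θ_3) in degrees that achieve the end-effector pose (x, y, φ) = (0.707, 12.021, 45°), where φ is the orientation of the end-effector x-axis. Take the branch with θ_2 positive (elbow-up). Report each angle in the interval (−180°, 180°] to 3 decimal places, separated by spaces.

45.002 89.997 -90.000

wrist centre = target − a_3·(cos φ, sin φ) = (-2.1214, 9.1926)
cos θ_2 = (89.0038−5²−8²)/(2·5·8) = 0.0000; θ_2 = 89.9972° (elbow-up)
β = atan2(9.1926,-2.1214) = 102.9950°; ψ = atan2(8.0000,5.0004) = 57.9926°
θ_1 = β − ψ = 45.0024°
θ_3 = φ − θ_1 − θ_2 = -89.9996° (wrapped to (-180°,180°])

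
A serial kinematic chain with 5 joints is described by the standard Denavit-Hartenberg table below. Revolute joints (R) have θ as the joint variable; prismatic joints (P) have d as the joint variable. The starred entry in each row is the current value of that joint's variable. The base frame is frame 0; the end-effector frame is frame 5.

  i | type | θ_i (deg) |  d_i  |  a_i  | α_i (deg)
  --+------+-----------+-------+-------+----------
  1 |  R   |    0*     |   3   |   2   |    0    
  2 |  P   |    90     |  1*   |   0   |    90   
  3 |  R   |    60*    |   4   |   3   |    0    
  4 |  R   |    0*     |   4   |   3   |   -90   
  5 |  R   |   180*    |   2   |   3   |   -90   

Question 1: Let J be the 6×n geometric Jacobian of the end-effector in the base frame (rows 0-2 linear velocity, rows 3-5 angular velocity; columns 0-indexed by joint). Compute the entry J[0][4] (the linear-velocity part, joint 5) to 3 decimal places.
axis z_4 = (-0.0000,-0.8660,0.5000); lever o_n−o_4 = (0.0000,-3.2321,-1.5981)
cross product → J_v[:, 4] = (3.0000,-0.0000,0.0000)
J_ω[:, 4] = z_4
entry J[0][4] = 3.0000

3.000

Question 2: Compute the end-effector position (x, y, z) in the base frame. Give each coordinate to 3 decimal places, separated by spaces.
10.000 -0.232 7.598

after link 1: o_1 = (2.0000, 0.0000, 3.0000)
after link 2: o_2 = (2.0000, 0.0000, 4.0000)
after link 3: o_3 = (6.0000, 1.5000, 6.5981)
after link 4: o_4 = (10.0000, 3.0000, 9.1962)
after link 5: o_5 = (10.0000, -0.2321, 7.5981)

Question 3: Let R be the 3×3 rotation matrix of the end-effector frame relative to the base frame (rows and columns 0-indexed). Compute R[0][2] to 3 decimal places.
1.000

End-effector z-axis (col 2 of R) = (1.0000,-0.0000,-0.0000)
R[0][2] = 1.0000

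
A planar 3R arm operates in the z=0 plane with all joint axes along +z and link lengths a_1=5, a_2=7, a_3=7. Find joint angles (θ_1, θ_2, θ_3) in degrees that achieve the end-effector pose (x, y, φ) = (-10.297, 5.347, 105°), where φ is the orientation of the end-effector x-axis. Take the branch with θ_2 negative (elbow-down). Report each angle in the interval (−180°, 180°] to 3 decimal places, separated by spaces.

wrist centre = target − a_3·(cos φ, sin φ) = (-8.4853, -1.4145)
cos θ_2 = (74.0005−5²−7²)/(2·5·7) = 0.0000; θ_2 = -89.9996° (elbow-down)
β = atan2(-1.4145,-8.4853) = -170.5359°; ψ = atan2(-7.0000,5.0001) = -54.4620°
θ_1 = β − ψ = -116.0739°
θ_3 = φ − θ_1 − θ_2 = -48.9266° (wrapped to (-180°,180°])

-116.074 -90.000 -48.927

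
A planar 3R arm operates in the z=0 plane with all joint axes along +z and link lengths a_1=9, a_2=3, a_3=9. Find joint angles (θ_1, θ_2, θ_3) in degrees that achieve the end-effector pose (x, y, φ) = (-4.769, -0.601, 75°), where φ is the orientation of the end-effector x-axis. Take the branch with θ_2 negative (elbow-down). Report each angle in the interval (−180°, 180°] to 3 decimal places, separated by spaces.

-120.004 -29.987 -135.009

wrist centre = target − a_3·(cos φ, sin φ) = (-7.0984, -9.2943)
cos θ_2 = (136.7715−9²−3²)/(2·9·3) = 0.8661; θ_2 = -29.9870° (elbow-down)
β = atan2(-9.2943,-7.0984) = -127.3701°; ψ = atan2(-1.4994,11.5984) = -7.3662°
θ_1 = β − ψ = -120.0039°
θ_3 = φ − θ_1 − θ_2 = -135.0091° (wrapped to (-180°,180°])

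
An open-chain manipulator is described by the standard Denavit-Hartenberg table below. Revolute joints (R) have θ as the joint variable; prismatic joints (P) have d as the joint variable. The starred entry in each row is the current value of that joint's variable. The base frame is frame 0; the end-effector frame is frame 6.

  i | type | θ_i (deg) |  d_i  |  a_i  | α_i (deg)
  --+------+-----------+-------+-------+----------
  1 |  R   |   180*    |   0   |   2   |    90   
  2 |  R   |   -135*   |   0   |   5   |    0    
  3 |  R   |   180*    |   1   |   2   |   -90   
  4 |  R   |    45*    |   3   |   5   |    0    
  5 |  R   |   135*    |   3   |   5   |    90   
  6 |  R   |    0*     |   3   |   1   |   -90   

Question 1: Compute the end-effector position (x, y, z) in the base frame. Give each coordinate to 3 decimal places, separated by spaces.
6.107 -5.536 0.379

after link 1: o_1 = (-2.0000, 0.0000, 0.0000)
after link 2: o_2 = (1.5355, 0.0000, -3.5355)
after link 3: o_3 = (0.1213, 1.0000, -2.1213)
after link 4: o_4 = (-0.2574, -2.5355, 2.5000)
after link 5: o_5 = (5.3995, -2.5355, 1.0858)
after link 6: o_6 = (6.1066, -5.5355, 0.3787)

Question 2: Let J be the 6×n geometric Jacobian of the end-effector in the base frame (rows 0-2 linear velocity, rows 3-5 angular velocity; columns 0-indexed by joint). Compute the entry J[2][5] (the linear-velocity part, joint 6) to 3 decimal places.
axis z_5 = (-0.0000,-1.0000,0.0000); lever o_n−o_5 = (0.7071,-3.0000,-0.7071)
cross product → J_v[:, 5] = (0.7071,-0.0000,0.7071)
J_ω[:, 5] = z_5
entry J[2][5] = 0.7071

0.707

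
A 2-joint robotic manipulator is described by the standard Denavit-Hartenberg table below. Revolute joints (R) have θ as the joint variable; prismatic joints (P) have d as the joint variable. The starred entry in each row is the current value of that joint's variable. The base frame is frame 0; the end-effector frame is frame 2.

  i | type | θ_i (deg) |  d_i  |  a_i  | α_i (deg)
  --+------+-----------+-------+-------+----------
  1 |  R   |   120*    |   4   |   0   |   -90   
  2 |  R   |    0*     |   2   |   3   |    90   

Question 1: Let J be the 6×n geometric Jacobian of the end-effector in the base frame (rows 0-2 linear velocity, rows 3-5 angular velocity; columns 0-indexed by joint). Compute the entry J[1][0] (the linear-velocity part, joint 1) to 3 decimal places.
-3.232

axis z_0 = ẑ; lever o_n−o_0 = (-3.2321,1.5981,4.0000)
cross product → J_v[:, 0] = (-1.5981,-3.2321,0.0000)
J_ω[:, 0] = z_0
entry J[1][0] = -3.2321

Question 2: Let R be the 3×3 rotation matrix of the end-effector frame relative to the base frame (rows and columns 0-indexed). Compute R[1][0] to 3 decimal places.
0.866

End-effector x-axis (col 0 of R) = (-0.5000,0.8660,0.0000)
R[1][0] = 0.8660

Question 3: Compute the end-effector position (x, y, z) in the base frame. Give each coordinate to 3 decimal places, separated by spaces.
after link 1: o_1 = (0.0000, 0.0000, 4.0000)
after link 2: o_2 = (-3.2321, 1.5981, 4.0000)

-3.232 1.598 4.000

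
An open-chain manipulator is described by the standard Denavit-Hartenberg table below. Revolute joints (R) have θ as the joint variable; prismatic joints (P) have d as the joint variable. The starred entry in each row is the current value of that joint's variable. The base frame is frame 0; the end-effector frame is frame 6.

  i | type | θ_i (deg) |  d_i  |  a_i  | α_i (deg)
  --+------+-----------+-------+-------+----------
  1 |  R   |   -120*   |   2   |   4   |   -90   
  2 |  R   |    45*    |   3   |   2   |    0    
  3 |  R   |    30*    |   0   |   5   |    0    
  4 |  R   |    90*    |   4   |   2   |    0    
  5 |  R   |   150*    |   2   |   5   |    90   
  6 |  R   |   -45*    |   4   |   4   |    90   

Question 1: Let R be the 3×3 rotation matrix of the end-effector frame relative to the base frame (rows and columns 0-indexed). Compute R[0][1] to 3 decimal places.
End-effector y-axis (col 1 of R) = (0.3536,0.6124,0.7071)
R[0][1] = 0.3536

0.354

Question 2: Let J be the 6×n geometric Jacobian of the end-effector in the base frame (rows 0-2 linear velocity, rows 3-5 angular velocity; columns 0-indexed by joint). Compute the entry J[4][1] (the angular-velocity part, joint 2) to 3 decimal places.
-0.500

axis z_1 = (0.8660,-0.5000,0.0000); lever o_n−o_1 = (3.6030,-6.1026,1.6025)
cross product → J_v[:, 1] = (-0.8012,-1.3878,-3.4836)
J_ω[:, 1] = z_1
entry J[4][1] = -0.5000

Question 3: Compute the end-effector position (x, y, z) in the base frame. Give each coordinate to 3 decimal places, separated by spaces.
after link 1: o_1 = (-2.0000, -3.4641, 2.0000)
after link 2: o_2 = (-0.1090, -6.1888, 0.5858)
after link 3: o_3 = (-0.7561, -7.3096, -4.2438)
after link 4: o_4 = (3.6739, -7.6365, -4.7615)
after link 5: o_5 = (3.6382, -11.6984, -1.2259)
after link 6: o_6 = (1.6030, -9.5667, 3.6025)

1.603 -9.567 3.602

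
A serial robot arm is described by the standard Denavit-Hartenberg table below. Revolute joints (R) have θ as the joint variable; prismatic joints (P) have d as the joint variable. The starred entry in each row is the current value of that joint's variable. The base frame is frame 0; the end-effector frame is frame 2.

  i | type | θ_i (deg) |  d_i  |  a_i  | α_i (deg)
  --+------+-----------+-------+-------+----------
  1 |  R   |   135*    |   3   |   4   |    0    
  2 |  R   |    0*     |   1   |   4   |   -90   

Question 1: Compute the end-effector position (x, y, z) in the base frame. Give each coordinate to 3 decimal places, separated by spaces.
-5.657 5.657 4.000

after link 1: o_1 = (-2.8284, 2.8284, 3.0000)
after link 2: o_2 = (-5.6569, 5.6569, 4.0000)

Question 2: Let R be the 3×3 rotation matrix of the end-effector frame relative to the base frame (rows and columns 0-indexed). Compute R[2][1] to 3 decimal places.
End-effector y-axis (col 1 of R) = (-0.0000,-0.0000,-1.0000)
R[2][1] = -1.0000

-1.000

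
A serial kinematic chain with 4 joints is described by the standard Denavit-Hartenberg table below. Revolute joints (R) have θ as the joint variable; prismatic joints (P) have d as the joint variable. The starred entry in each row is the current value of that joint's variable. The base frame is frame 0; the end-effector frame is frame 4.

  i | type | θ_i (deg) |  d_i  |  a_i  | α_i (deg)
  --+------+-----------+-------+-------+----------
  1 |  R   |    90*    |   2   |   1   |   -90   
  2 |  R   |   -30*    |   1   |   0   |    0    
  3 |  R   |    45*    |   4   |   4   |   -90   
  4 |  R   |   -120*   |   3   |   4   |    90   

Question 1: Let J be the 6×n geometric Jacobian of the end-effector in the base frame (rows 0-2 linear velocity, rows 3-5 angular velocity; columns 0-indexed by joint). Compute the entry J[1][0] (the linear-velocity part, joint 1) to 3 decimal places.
-8.464

axis z_0 = ẑ; lever o_n−o_0 = (-8.4641,2.1554,-1.4154)
cross product → J_v[:, 0] = (-2.1554,-8.4641,0.0000)
J_ω[:, 0] = z_0
entry J[1][0] = -8.4641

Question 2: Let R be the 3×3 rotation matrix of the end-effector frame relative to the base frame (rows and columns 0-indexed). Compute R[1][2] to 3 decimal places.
End-effector z-axis (col 2 of R) = (0.5000,-0.8365,0.2241)
R[1][2] = -0.8365

-0.837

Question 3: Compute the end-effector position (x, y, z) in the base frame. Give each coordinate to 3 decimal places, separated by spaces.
after link 1: o_1 = (0.0000, 1.0000, 2.0000)
after link 2: o_2 = (-1.0000, 1.0000, 2.0000)
after link 3: o_3 = (-5.0000, 4.8637, 0.9647)
after link 4: o_4 = (-8.4641, 2.1554, -1.4154)

-8.464 2.155 -1.415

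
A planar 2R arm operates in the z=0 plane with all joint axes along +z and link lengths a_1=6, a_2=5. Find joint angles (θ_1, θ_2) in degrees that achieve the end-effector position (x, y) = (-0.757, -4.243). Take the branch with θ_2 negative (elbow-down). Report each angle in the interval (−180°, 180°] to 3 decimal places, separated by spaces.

-44.995 -134.997

cos θ_2 = (18.5761−6²−5²)/(2·6·5) = -0.7071; θ_2 = -134.9966° (elbow-down)
β = atan2(-4.2430,-0.7570) = -100.1158°; ψ = atan2(-3.5357,2.4647) = -55.1206°
θ_1 = β − ψ = -44.9951°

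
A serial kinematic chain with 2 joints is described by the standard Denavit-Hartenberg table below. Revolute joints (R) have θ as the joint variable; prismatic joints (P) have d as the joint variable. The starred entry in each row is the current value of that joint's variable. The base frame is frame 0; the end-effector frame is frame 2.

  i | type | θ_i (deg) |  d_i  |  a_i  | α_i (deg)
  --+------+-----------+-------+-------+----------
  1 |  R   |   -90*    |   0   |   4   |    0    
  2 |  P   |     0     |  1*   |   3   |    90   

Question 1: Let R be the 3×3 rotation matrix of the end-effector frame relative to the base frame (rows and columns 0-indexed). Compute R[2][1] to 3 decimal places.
End-effector y-axis (col 1 of R) = (0.0000,0.0000,1.0000)
R[2][1] = 1.0000

1.000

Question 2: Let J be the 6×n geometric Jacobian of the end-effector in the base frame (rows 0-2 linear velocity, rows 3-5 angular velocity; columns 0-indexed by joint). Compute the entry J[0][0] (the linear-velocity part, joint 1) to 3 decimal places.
7.000

axis z_0 = ẑ; lever o_n−o_0 = (0.0000,-7.0000,1.0000)
cross product → J_v[:, 0] = (7.0000,0.0000,-0.0000)
J_ω[:, 0] = z_0
entry J[0][0] = 7.0000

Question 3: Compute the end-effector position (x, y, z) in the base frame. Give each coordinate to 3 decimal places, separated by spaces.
after link 1: o_1 = (0.0000, -4.0000, 0.0000)
after link 2: o_2 = (0.0000, -7.0000, 1.0000)

0.000 -7.000 1.000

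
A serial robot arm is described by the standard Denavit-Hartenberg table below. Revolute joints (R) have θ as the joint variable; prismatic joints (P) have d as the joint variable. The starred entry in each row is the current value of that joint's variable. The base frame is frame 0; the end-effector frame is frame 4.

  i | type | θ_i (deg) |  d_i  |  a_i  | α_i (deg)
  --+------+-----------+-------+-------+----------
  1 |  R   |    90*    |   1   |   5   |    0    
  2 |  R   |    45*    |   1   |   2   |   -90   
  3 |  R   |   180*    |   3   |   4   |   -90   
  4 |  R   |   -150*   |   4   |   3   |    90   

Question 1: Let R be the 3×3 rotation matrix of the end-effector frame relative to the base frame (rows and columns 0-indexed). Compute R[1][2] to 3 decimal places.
End-effector z-axis (col 2 of R) = (0.2588,0.9659,0.0000)
R[1][2] = 0.9659

0.966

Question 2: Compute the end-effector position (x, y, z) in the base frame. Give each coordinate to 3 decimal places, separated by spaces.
after link 1: o_1 = (0.0000, 5.0000, 1.0000)
after link 2: o_2 = (-1.4142, 6.4142, 2.0000)
after link 3: o_3 = (-0.7071, 1.4645, 2.0000)
after link 4: o_4 = (-3.6049, 2.2409, 6.0000)

-3.605 2.241 6.000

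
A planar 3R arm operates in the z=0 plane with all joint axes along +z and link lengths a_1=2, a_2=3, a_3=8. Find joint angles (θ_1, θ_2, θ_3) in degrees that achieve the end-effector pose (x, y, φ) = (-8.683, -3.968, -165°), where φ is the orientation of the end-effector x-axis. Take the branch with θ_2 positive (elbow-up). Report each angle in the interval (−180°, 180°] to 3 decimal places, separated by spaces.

wrist centre = target − a_3·(cos φ, sin φ) = (-0.9556, -1.8974)
cos θ_2 = (4.5135−2²−3²)/(2·2·3) = -0.7072; θ_2 = 135.0085° (elbow-up)
β = atan2(-1.8974,-0.9556) = -116.7308°; ψ = atan2(2.1210,-0.1216) = 93.2821°
θ_1 = β − ψ = -210.0129°
θ_3 = φ − θ_1 − θ_2 = -89.9956° (wrapped to (-180°,180°])

149.987 135.008 -89.996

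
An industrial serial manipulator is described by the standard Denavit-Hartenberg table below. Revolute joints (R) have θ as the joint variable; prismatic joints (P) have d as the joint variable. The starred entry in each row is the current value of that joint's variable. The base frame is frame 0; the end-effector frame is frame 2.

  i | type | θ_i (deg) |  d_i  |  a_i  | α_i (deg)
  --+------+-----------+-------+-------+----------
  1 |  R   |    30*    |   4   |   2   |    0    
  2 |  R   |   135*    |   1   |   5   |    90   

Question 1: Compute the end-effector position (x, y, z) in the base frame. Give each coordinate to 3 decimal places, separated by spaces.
-3.098 2.294 5.000

after link 1: o_1 = (1.7321, 1.0000, 4.0000)
after link 2: o_2 = (-3.0976, 2.2941, 5.0000)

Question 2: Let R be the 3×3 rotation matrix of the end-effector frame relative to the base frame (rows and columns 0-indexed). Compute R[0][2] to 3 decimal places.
End-effector z-axis (col 2 of R) = (0.2588,0.9659,0.0000)
R[0][2] = 0.2588

0.259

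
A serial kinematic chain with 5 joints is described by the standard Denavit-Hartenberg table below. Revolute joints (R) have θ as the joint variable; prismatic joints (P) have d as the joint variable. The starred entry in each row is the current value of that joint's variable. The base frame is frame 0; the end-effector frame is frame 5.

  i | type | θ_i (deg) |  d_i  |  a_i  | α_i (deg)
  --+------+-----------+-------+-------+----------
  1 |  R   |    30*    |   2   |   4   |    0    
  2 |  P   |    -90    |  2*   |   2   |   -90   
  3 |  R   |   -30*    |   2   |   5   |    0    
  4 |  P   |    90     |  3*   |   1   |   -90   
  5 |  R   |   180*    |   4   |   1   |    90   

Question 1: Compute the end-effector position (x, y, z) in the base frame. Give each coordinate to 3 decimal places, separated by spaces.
9.227 2.018 4.500

after link 1: o_1 = (3.4641, 2.0000, 2.0000)
after link 2: o_2 = (4.4641, 0.2679, 4.0000)
after link 3: o_3 = (8.3612, -2.4821, 6.5000)
after link 4: o_4 = (11.2093, -1.4151, 5.6340)
after link 5: o_5 = (9.2272, 2.0179, 4.5000)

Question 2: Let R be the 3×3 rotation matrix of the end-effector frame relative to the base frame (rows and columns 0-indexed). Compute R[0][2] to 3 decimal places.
-0.866

End-effector z-axis (col 2 of R) = (-0.8660,-0.5000,-0.0000)
R[0][2] = -0.8660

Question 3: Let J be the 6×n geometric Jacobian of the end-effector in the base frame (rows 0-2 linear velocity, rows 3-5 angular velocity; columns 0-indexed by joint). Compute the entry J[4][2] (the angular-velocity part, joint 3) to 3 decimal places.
axis z_2 = (0.8660,0.5000,0.0000); lever o_n−o_2 = (4.7631,1.7500,0.5000)
cross product → J_v[:, 2] = (0.2500,-0.4330,-0.8660)
J_ω[:, 2] = z_2
entry J[4][2] = 0.5000

0.500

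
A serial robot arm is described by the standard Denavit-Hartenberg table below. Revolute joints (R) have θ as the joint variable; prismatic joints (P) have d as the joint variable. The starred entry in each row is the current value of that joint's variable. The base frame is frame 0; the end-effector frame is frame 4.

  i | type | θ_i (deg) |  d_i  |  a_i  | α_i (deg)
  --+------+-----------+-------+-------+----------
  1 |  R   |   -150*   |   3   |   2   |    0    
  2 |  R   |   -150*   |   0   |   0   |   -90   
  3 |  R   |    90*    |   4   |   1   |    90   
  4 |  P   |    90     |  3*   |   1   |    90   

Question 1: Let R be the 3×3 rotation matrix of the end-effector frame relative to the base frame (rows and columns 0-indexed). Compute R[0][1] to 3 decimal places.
0.500

End-effector y-axis (col 1 of R) = (0.5000,0.8660,0.0000)
R[0][1] = 0.5000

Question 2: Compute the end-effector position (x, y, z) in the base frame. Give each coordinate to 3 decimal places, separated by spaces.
after link 1: o_1 = (-1.7321, -1.0000, 3.0000)
after link 2: o_2 = (-1.7321, -1.0000, 3.0000)
after link 3: o_3 = (-5.1962, 1.0000, 2.0000)
after link 4: o_4 = (-4.5622, 4.0981, 2.0000)

-4.562 4.098 2.000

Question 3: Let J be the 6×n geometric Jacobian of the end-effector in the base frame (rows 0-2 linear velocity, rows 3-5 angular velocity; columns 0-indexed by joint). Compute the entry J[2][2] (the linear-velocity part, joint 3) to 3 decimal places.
axis z_2 = (-0.8660,0.5000,0.0000); lever o_n−o_2 = (-2.8301,5.0981,-1.0000)
cross product → J_v[:, 2] = (-0.5000,-0.8660,-3.0000)
J_ω[:, 2] = z_2
entry J[2][2] = -3.0000

-3.000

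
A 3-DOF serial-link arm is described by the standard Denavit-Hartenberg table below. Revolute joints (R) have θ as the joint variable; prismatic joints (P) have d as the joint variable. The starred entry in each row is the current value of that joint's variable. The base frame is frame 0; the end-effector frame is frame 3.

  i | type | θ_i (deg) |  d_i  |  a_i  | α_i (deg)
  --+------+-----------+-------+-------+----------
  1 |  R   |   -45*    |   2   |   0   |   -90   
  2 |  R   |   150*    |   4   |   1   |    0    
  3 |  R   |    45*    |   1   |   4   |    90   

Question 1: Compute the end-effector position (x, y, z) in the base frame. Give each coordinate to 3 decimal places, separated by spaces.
0.191 6.880 2.535

after link 1: o_1 = (0.0000, 0.0000, 2.0000)
after link 2: o_2 = (2.2161, 3.4408, 1.5000)
after link 3: o_3 = (0.1911, 6.8800, 2.5353)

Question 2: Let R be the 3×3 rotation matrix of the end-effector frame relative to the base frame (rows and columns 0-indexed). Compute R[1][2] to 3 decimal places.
End-effector z-axis (col 2 of R) = (-0.1830,0.1830,-0.9659)
R[1][2] = 0.1830

0.183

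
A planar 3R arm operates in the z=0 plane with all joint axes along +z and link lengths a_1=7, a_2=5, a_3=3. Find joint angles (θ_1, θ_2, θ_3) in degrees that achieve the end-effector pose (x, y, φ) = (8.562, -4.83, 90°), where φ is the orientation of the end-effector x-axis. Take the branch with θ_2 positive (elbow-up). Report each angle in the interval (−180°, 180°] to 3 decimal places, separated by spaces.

-54.889 30.008 114.881

wrist centre = target − a_3·(cos φ, sin φ) = (8.5620, -7.8300)
cos θ_2 = (134.6167−7²−5²)/(2·7·5) = 0.8660; θ_2 = 30.0082° (elbow-up)
β = atan2(-7.8300,8.5620) = -42.4431°; ψ = atan2(2.5006,11.3298) = 12.4464°
θ_1 = β − ψ = -54.8895°
θ_3 = φ − θ_1 − θ_2 = 114.8812° (wrapped to (-180°,180°])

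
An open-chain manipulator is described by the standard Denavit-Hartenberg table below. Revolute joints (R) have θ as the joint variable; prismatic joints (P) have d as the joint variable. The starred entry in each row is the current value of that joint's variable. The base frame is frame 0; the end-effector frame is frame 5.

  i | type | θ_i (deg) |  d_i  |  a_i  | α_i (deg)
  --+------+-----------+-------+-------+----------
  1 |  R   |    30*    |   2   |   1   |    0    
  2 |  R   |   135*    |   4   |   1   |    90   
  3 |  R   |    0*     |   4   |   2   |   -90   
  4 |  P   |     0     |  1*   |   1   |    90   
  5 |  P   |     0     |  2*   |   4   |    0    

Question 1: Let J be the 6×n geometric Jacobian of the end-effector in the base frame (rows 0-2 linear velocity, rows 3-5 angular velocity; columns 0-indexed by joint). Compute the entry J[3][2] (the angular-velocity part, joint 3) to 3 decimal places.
0.259

axis z_2 = (0.2588,0.9659,0.0000); lever o_n−o_2 = (-5.2086,7.6073,1.0000)
cross product → J_v[:, 2] = (0.9659,-0.2588,7.0000)
J_ω[:, 2] = z_2
entry J[3][2] = 0.2588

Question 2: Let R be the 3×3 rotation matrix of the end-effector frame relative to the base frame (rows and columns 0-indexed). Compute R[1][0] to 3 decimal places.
0.259

End-effector x-axis (col 0 of R) = (-0.9659,0.2588,0.0000)
R[1][0] = 0.2588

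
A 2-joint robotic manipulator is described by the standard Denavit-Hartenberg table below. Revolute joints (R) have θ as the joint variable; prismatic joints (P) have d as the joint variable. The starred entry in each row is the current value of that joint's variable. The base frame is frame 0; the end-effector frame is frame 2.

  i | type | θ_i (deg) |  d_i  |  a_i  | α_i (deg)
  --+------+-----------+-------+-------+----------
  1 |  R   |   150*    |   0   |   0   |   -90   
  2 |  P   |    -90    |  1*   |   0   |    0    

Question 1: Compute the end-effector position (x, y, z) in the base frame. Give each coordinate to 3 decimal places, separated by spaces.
after link 1: o_1 = (0.0000, 0.0000, 0.0000)
after link 2: o_2 = (-0.5000, -0.8660, 0.0000)

-0.500 -0.866 0.000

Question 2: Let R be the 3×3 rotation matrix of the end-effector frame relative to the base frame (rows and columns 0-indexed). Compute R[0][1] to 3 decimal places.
-0.866

End-effector y-axis (col 1 of R) = (-0.8660,0.5000,-0.0000)
R[0][1] = -0.8660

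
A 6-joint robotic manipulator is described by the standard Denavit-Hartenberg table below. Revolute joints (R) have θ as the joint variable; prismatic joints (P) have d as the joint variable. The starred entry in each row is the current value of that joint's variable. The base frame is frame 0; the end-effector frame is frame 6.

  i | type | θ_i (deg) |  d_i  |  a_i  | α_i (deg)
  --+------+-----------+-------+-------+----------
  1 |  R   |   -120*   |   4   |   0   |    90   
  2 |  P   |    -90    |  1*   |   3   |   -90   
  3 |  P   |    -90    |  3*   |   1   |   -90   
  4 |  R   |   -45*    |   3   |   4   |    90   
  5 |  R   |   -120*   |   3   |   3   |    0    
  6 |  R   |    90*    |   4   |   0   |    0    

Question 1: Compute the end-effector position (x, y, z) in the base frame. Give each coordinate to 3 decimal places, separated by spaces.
-3.835 -9.007 0.598

after link 1: o_1 = (0.0000, 0.0000, 4.0000)
after link 2: o_2 = (-0.8660, 0.5000, 1.0000)
after link 3: o_3 = (-3.2321, -1.5981, 1.0000)
after link 4: o_4 = (-7.0958, -2.6334, -2.0000)
after link 5: o_5 = (-4.8704, -5.1429, 0.5981)
after link 6: o_6 = (-3.8351, -9.0066, 0.5981)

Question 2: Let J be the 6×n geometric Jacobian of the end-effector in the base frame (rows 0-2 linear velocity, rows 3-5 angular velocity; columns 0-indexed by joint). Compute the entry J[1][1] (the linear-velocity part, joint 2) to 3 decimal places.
0.500

prismatic axis z_1 = (-0.8660,0.5000,0.0000)
J_v[:, 1] = z_1; J_ω[:, 1] = (0,0,0)
entry J[1][1] = 0.5000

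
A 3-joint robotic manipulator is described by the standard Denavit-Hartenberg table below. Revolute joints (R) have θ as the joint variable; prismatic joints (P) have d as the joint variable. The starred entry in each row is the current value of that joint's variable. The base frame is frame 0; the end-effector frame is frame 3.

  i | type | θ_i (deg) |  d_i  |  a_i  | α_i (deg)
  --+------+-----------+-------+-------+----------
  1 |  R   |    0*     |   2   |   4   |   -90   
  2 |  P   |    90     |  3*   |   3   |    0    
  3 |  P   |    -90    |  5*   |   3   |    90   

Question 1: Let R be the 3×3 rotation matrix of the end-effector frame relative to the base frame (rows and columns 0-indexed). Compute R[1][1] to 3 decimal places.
End-effector y-axis (col 1 of R) = (0.0000,1.0000,-0.0000)
R[1][1] = 1.0000

1.000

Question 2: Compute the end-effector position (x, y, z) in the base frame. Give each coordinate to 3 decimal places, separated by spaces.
7.000 8.000 -1.000

after link 1: o_1 = (4.0000, 0.0000, 2.0000)
after link 2: o_2 = (4.0000, 3.0000, -1.0000)
after link 3: o_3 = (7.0000, 8.0000, -1.0000)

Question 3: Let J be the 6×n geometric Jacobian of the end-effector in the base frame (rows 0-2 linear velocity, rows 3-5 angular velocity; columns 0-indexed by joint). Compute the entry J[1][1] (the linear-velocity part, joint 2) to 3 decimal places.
1.000

prismatic axis z_1 = (0.0000,1.0000,0.0000)
J_v[:, 1] = z_1; J_ω[:, 1] = (0,0,0)
entry J[1][1] = 1.0000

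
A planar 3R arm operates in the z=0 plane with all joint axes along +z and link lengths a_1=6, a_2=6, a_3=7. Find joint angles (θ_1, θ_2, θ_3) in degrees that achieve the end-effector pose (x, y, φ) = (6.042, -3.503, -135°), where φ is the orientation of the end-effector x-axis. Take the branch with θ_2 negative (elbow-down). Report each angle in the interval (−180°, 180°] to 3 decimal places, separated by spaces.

29.998 -45.000 -119.998

wrist centre = target − a_3·(cos φ, sin φ) = (10.9917, 1.4467)
cos θ_2 = (122.9116−6²−6²)/(2·6·6) = 0.7071; θ_2 = -45.0001° (elbow-down)
β = atan2(1.4467,10.9917) = 7.4982°; ψ = atan2(-4.2426,10.2426) = -22.5001°
θ_1 = β − ψ = 29.9983°
θ_3 = φ − θ_1 − θ_2 = -119.9982° (wrapped to (-180°,180°])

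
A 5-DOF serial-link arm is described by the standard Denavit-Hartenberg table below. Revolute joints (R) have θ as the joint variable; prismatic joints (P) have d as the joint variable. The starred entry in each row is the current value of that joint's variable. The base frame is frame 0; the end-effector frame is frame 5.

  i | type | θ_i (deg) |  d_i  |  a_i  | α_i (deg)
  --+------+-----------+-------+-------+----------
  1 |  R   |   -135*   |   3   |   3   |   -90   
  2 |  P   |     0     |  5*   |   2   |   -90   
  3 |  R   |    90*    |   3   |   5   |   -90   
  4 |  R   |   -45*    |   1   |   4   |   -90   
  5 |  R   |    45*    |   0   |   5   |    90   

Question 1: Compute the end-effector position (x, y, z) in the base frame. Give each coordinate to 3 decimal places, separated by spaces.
-9.096 -1.561 -5.328

after link 1: o_1 = (-2.1213, -2.1213, 3.0000)
after link 2: o_2 = (0.0000, -7.0711, 3.0000)
after link 3: o_3 = (-3.5355, -3.5355, -0.0000)
after link 4: o_4 = (-4.8284, -0.8284, -2.8284)
after link 5: o_5 = (-9.0962, -1.5607, -5.3284)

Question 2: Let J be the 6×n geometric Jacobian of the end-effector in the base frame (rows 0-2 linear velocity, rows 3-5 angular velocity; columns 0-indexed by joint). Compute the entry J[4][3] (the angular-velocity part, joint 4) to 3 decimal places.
0.707

axis z_3 = (0.7071,0.7071,-0.0000); lever o_n−o_3 = (-5.5607,1.9749,-5.3284)
cross product → J_v[:, 3] = (-3.7678,3.7678,5.3284)
J_ω[:, 3] = z_3
entry J[4][3] = 0.7071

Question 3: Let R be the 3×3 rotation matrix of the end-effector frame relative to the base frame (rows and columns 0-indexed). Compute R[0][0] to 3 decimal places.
End-effector x-axis (col 0 of R) = (-0.8536,-0.1464,-0.5000)
R[0][0] = -0.8536

-0.854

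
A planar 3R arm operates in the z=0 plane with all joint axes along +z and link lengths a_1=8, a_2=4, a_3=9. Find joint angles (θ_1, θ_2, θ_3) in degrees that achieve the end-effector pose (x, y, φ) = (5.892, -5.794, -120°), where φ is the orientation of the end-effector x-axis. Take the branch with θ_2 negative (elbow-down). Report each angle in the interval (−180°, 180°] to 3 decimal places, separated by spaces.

30.003 -60.006 -89.998

wrist centre = target − a_3·(cos φ, sin φ) = (10.3920, 2.0002)
cos θ_2 = (111.9946−8²−4²)/(2·8·4) = 0.4999; θ_2 = -60.0056° (elbow-down)
β = atan2(2.0002,10.3920) = 10.8949°; ψ = atan2(-3.4643,9.9997) = -19.1082°
θ_1 = β − ψ = 30.0031°
θ_3 = φ − θ_1 − θ_2 = -89.9975° (wrapped to (-180°,180°])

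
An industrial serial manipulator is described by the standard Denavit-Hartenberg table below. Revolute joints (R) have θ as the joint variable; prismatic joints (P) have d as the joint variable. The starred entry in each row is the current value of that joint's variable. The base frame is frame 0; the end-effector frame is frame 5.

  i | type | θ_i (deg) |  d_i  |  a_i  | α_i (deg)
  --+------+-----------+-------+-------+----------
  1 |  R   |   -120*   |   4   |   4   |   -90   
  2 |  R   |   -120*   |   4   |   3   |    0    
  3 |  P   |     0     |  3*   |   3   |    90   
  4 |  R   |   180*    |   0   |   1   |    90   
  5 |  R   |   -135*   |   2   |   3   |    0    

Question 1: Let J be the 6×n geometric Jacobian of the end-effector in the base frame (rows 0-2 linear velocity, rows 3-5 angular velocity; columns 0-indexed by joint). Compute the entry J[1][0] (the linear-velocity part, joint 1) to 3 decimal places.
6.656

axis z_0 = ẑ; lever o_n−o_0 = (6.6560,-6.4715,11.2279)
cross product → J_v[:, 0] = (6.4715,6.6560,-0.0000)
J_ω[:, 0] = z_0
entry J[1][0] = 6.6560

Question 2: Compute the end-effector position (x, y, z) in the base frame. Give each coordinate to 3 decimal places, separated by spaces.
6.656 -6.471 11.228

after link 1: o_1 = (-2.0000, -3.4641, 4.0000)
after link 2: o_2 = (2.2141, -4.1651, 6.5981)
after link 3: o_3 = (5.5622, -4.3660, 9.1962)
after link 4: o_4 = (5.3122, -4.7990, 8.3301)
after link 5: o_5 = (6.6560, -6.4715, 11.2279)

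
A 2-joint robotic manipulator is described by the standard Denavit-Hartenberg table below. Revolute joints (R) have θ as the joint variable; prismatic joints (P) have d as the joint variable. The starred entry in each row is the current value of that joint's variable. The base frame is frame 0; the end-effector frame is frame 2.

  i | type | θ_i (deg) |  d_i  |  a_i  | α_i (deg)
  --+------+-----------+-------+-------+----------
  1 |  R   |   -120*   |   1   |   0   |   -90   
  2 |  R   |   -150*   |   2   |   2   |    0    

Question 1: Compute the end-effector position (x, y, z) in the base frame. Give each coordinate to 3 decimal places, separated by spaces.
after link 1: o_1 = (0.0000, 0.0000, 1.0000)
after link 2: o_2 = (2.5981, 0.5000, 2.0000)

2.598 0.500 2.000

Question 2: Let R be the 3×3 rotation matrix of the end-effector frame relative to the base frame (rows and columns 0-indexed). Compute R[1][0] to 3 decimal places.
0.750

End-effector x-axis (col 0 of R) = (0.4330,0.7500,0.5000)
R[1][0] = 0.7500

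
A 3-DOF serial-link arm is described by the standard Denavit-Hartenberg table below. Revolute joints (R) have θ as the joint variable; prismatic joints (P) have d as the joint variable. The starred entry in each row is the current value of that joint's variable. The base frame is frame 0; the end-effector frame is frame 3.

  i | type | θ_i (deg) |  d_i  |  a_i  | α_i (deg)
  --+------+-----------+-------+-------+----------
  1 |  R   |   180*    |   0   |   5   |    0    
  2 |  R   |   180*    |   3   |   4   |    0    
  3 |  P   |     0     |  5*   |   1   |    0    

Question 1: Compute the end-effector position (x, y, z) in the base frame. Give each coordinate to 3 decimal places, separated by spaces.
0.000 -0.000 8.000

after link 1: o_1 = (-5.0000, 0.0000, 0.0000)
after link 2: o_2 = (-1.0000, -0.0000, 3.0000)
after link 3: o_3 = (0.0000, -0.0000, 8.0000)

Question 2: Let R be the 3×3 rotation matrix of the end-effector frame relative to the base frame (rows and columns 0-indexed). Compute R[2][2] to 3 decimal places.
1.000

End-effector z-axis (col 2 of R) = (0.0000,0.0000,1.0000)
R[2][2] = 1.0000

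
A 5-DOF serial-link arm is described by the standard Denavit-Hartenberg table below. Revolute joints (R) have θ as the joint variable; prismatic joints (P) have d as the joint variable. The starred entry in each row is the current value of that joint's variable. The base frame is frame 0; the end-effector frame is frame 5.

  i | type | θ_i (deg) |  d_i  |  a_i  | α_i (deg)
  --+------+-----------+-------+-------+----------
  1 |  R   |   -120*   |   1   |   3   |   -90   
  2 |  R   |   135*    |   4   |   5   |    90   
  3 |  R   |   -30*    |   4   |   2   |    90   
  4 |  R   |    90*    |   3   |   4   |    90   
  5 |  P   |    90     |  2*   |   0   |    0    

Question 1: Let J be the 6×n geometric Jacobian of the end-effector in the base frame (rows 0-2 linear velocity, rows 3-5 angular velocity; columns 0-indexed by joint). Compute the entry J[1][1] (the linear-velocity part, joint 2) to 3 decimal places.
9.164

axis z_1 = (0.8660,-0.5000,0.0000); lever o_n−o_1 = (-0.8842,-0.3353,-10.5812)
cross product → J_v[:, 1] = (5.2906,9.1636,-0.7325)
J_ω[:, 1] = z_1
entry J[1][1] = 9.1636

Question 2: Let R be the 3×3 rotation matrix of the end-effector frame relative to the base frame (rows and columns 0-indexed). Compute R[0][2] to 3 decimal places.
End-effector z-axis (col 2 of R) = (-0.1268,0.7803,-0.6124)
R[0][2] = -0.1268

-0.127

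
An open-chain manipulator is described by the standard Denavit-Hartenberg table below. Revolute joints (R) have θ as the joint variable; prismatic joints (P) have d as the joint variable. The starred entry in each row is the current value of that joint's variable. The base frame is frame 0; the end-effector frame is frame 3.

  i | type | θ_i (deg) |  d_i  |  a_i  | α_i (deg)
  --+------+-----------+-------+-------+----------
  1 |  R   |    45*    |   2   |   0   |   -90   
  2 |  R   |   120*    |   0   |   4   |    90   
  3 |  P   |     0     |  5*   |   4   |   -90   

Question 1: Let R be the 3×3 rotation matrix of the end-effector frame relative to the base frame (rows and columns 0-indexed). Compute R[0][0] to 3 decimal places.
End-effector x-axis (col 0 of R) = (-0.3536,-0.3536,-0.8660)
R[0][0] = -0.3536

-0.354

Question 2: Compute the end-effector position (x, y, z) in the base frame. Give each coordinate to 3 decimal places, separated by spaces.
0.233 0.233 -7.428

after link 1: o_1 = (0.0000, 0.0000, 2.0000)
after link 2: o_2 = (-1.4142, -1.4142, -1.4641)
after link 3: o_3 = (0.2334, 0.2334, -7.4282)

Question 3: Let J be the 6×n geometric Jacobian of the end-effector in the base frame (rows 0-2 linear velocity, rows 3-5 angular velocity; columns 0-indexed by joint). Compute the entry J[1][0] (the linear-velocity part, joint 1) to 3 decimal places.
axis z_0 = ẑ; lever o_n−o_0 = (0.2334,0.2334,-7.4282)
cross product → J_v[:, 0] = (-0.2334,0.2334,0.0000)
J_ω[:, 0] = z_0
entry J[1][0] = 0.2334

0.233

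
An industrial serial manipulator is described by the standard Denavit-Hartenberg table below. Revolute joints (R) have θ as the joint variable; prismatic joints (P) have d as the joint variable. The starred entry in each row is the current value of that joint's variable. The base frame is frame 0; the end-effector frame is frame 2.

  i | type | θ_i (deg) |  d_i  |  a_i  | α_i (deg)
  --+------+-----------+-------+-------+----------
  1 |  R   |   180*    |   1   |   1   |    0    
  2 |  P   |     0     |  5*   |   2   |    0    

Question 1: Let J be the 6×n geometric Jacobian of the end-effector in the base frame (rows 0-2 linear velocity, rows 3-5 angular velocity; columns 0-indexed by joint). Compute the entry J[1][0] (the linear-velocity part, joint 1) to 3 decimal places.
-3.000

axis z_0 = ẑ; lever o_n−o_0 = (-3.0000,0.0000,6.0000)
cross product → J_v[:, 0] = (-0.0000,-3.0000,0.0000)
J_ω[:, 0] = z_0
entry J[1][0] = -3.0000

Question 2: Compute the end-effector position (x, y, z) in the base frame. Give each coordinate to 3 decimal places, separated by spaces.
-3.000 0.000 6.000

after link 1: o_1 = (-1.0000, 0.0000, 1.0000)
after link 2: o_2 = (-3.0000, 0.0000, 6.0000)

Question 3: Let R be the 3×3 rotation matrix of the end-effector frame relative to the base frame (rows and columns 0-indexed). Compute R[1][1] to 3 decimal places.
End-effector y-axis (col 1 of R) = (-0.0000,-1.0000,0.0000)
R[1][1] = -1.0000

-1.000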